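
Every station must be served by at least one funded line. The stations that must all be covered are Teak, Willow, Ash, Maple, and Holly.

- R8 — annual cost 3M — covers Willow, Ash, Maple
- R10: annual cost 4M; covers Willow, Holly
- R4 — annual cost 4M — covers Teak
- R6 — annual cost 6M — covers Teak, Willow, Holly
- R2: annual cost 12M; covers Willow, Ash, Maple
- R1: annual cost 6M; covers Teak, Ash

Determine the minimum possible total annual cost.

This is a weighted set-cover instance.
Choose R8 and R6: together they cover Teak, Willow, Ash, Maple, Holly — every station.
Total annual cost: 3 + 6 = 9.
No cover costs less than 9.

9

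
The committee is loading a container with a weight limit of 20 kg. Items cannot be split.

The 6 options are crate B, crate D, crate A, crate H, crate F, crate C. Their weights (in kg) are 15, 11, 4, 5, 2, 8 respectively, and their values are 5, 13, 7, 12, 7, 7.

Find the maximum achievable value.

Allowing fractional choices, the relaxed optimum would be about 36.6, but items are indivisible.
crate A + crate H + crate F + crate C: weight 4 + 5 + 2 + 8 = 19 ≤ 20, value 7 + 12 + 7 + 7 = 33.
crate D + crate H + crate F: weight 11 + 5 + 2 = 18 ≤ 20, value 13 + 12 + 7 = 32.
Best is crate A, crate H, crate F, and crate C with total value 33.

33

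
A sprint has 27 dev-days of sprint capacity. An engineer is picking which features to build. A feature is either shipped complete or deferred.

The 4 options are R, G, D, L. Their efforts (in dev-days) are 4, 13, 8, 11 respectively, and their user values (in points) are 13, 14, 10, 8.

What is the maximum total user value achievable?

Take R, G, and D: effort 4 + 13 + 8 = 25 ≤ 27, user value 13 + 14 + 10 = 37.
No other feasible combination does better.

37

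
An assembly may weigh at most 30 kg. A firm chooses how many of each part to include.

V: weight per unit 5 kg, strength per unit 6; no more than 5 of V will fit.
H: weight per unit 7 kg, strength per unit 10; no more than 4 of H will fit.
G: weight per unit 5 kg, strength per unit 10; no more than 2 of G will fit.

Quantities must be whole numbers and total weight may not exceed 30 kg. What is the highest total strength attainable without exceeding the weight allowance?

This is a bounded integer knapsack.
4×V and 2×G: weight 30 ≤ 30, strength 4·6 + 2·10 = 44.
1×V, 2×H, and 2×G: weight 29 ≤ 30, strength 1·6 + 2·10 + 2·10 = 46.
Best is 46.

46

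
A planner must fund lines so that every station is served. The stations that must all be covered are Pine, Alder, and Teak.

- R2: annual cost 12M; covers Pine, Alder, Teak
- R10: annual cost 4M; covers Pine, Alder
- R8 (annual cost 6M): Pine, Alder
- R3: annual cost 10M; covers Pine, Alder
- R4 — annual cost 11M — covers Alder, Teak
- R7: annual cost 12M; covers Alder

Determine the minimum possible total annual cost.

12

The greedy cost-per-new-station heuristic would pick R10 and R4 for 15, but a cheaper cover exists.
R2 alone covers Pine, Alder, Teak — every station.
Total annual cost: 12.
No cover costs less than 12.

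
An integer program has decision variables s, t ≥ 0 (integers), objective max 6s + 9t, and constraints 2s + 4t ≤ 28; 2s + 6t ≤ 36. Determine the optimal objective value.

(s,t)=(14,0): 2·14+4·0=28≤28, 2·14+6·0=28≤36, objective 84.
(s,t)=(13,0): 2·13+4·0=26≤28, 2·13+6·0=26≤36, objective 78.
Maximum is 84 at (s,t)=(14,0).

84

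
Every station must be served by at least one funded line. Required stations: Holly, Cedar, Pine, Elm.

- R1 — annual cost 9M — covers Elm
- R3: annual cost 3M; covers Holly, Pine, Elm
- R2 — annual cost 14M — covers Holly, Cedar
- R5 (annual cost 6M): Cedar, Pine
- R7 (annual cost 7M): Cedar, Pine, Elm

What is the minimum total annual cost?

9

Choose R3 and R5: together they cover Holly, Cedar, Pine, Elm — every station.
Total annual cost: 3 + 6 = 9.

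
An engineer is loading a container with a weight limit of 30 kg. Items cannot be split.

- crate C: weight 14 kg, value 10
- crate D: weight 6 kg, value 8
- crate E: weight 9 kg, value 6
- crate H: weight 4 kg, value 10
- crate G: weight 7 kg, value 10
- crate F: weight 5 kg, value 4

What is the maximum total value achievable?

34

This is a 0-1 knapsack instance.
Take crate D, crate E, crate H, and crate G: weight 6 + 9 + 4 + 7 = 26 ≤ 30, value 8 + 6 + 10 + 10 = 34.
No feasible combination exceeds this.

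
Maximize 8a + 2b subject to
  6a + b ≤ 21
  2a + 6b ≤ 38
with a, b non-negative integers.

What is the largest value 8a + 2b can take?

30

(a,b)=(3,3): 6·3+1·3=21≤21, 2·3+6·3=24≤38, objective 30.
(a,b)=(3,2): 6·3+1·2=20≤21, 2·3+6·2=18≤38, objective 28.
(a,b)=(2,5): 6·2+1·5=17≤21, 2·2+6·5=34≤38, objective 26.
The best lattice point is (3,3), giving 30.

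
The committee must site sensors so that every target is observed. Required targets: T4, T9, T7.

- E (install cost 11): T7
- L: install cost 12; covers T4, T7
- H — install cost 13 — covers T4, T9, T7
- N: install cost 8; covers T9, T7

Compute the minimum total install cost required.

H alone covers T4, T9, T7 — every target.
Total install cost: 13.

13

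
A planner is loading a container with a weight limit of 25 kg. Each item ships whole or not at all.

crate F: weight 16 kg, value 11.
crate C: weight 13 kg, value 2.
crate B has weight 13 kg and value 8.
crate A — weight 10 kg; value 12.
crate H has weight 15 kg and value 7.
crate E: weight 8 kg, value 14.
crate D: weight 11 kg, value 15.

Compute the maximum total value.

29

Allowing fractional choices, the relaxed optimum would be about 36.2, but items are indivisible.
crate E + crate D: weight 8 + 11 = 19 ≤ 25, value 14 + 15 = 29.
crate A + crate E: weight 10 + 8 = 18 ≤ 25, value 12 + 14 = 26.
crate A + crate D: weight 10 + 11 = 21 ≤ 25, value 12 + 15 = 27.
Best is crate E and crate D with total value 29.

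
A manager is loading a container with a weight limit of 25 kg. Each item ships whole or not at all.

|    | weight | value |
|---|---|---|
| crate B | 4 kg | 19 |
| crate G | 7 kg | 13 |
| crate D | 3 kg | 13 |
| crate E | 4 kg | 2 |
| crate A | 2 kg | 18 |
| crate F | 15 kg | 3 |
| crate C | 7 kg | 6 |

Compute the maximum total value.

Allowing fractional choices, the relaxed optimum would be about 70.0, but items are indivisible.
crate B + crate G + crate D + crate A: weight 4 + 7 + 3 + 2 = 16 ≤ 25, value 19 + 13 + 13 + 18 = 63.
crate B + crate G + crate D + crate A + crate C: weight 4 + 7 + 3 + 2 + 7 = 23 ≤ 25, value 19 + 13 + 13 + 18 + 6 = 69.
crate B + crate G + crate D + crate E + crate A: weight 4 + 7 + 3 + 4 + 2 = 20 ≤ 25, value 19 + 13 + 13 + 2 + 18 = 65.
Best is crate B, crate G, crate D, crate A, and crate C with total value 69.

69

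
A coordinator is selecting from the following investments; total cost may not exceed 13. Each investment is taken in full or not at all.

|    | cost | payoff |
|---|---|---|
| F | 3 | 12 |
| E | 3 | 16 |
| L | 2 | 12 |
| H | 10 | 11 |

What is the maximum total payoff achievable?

Take F, E, and L: cost 3 + 3 + 2 = 8 ≤ 13, payoff 12 + 16 + 12 = 40.
No other feasible combination does better.

40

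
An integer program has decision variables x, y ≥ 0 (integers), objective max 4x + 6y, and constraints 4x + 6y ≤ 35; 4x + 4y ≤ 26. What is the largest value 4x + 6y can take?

The continuous relaxation peaks at (0, 5.83) with value 35.00; rounding to a feasible lattice point costs some objective.
(x,y)=(1,5): 4·1+6·5=34≤35, 4·1+4·5=24≤26, objective 34.
(x,y)=(2,4): 4·2+6·4=32≤35, 4·2+4·4=24≤26, objective 32.
(x,y)=(0,5): 4·0+6·5=30≤35, 4·0+4·5=20≤26, objective 30.
(x,y)=(1,4): 4·1+6·4=28≤35, 4·1+4·4=20≤26, objective 28.
Maximum is 34 at (x,y)=(1,5).

34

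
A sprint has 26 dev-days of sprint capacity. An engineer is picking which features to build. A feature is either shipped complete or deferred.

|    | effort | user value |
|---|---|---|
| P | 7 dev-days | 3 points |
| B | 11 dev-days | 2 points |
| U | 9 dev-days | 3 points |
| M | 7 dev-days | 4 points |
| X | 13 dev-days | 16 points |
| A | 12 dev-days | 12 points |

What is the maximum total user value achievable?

28

Treat it as a binary knapsack problem.
X + A: effort 13 + 12 = 25 ≤ 26, user value 16 + 12 = 28.
M + X: effort 7 + 13 = 20 ≤ 26, user value 4 + 16 = 20.
P + X: effort 7 + 13 = 20 ≤ 26, user value 3 + 16 = 19.
Best is X and A with total user value 28.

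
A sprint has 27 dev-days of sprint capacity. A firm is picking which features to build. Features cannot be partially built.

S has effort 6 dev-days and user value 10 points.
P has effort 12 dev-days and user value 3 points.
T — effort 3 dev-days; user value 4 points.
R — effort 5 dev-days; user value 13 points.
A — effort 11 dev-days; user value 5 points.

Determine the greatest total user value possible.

32

S + P + T + R: effort 6 + 12 + 3 + 5 = 26 ≤ 27, user value 10 + 3 + 4 + 13 = 30.
S + R + A: effort 6 + 5 + 11 = 22 ≤ 27, user value 10 + 13 + 5 = 28.
S + T + R + A: effort 6 + 3 + 5 + 11 = 25 ≤ 27, user value 10 + 4 + 13 + 5 = 32.
Best is S, T, R, and A with total user value 32.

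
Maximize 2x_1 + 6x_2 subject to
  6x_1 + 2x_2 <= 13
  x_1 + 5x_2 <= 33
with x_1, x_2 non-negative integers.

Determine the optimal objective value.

36

(x_1,x_2)=(0,6): 6·0+2·6=12≤13, 1·0+5·6=30≤33, objective 36.
(x_1,x_2)=(0,5): 6·0+2·5=10≤13, 1·0+5·5=25≤33, objective 30.
The best lattice point is (0,6), giving 36.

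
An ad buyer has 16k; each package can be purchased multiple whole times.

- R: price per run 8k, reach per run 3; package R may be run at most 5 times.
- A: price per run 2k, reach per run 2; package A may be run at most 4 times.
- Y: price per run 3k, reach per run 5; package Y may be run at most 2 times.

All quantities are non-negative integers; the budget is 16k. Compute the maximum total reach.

18

Y has the best ratio (5/3); taking only Y gives at most 2×5 = 10 (stopped by the supply cap of 2).
Mixing does better — 4×A and 2×Y: price 14 ≤ 16, reach 4·2 + 2·5 = 18.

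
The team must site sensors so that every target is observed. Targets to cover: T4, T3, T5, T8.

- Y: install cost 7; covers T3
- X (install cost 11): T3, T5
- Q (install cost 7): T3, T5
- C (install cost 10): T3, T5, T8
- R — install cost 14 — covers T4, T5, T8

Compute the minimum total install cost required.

21

This is an integer covering problem.
Choose Y and R: together they cover T4, T3, T5, T8 — every target.
Total install cost: 7 + 14 = 21.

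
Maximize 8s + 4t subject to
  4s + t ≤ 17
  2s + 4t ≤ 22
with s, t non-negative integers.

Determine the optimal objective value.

40

(s,t)=(3,4): 4·3+1·4=16≤17, 2·3+4·4=22≤22, objective 40.
(s,t)=(3,3): 4·3+1·3=15≤17, 2·3+4·3=18≤22, objective 36.
(s,t)=(2,4): 4·2+1·4=12≤17, 2·2+4·4=20≤22, objective 32.
No feasible integer point exceeds 40.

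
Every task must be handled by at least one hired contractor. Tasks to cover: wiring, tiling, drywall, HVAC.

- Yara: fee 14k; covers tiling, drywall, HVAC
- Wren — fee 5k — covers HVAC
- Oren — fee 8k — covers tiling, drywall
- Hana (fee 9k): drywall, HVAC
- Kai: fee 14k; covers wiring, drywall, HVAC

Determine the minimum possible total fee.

22

This is a weighted set-cover instance.
The greedy cost-per-new-task heuristic would pick Oren, Wren, and Kai for 27, but a cheaper cover exists.
Choose Oren and Kai: together they cover wiring, tiling, drywall, HVAC — every task.
Total fee: 8 + 14 = 22.
No cover costs less than 22.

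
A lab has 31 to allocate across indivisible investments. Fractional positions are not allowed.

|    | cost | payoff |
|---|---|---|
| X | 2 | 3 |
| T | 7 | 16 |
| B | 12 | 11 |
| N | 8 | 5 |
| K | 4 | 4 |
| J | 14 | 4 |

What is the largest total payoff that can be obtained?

Allowing fractional choices, the relaxed optimum would be about 37.8, but investments are indivisible.
T + B + N + K: cost 7 + 12 + 8 + 4 = 31 ≤ 31, payoff 16 + 11 + 5 + 4 = 36.
X + T + B + N: cost 2 + 7 + 12 + 8 = 29 ≤ 31, payoff 3 + 16 + 11 + 5 = 35.
X + T + B + K: cost 2 + 7 + 12 + 4 = 25 ≤ 31, payoff 3 + 16 + 11 + 4 = 34.
Best is T, B, N, and K with total payoff 36.

36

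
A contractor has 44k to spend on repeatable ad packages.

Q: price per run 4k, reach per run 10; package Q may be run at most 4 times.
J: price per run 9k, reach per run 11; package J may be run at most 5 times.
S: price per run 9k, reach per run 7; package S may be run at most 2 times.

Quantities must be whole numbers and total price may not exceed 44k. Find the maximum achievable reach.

This is a bounded integer knapsack.
Take 4×Q and 3×J: price 43 ≤ 44, reach 4·10 + 3·11 = 73.
Q has the best ratio (10/4) and is taken to its limit of 4; remaining capacity is filled optimally with the others.

73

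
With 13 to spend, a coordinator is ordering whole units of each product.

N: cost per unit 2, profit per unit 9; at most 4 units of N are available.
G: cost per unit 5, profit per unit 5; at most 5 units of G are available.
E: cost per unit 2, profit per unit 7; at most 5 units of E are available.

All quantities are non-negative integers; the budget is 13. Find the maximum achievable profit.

This is a bounded integer knapsack.
Take 4×N and 2×E: cost 12 ≤ 13, profit 4·9 + 2·7 = 50.
N has the best ratio (9/2) and is taken to its limit of 4; remaining capacity is filled optimally with the others.

50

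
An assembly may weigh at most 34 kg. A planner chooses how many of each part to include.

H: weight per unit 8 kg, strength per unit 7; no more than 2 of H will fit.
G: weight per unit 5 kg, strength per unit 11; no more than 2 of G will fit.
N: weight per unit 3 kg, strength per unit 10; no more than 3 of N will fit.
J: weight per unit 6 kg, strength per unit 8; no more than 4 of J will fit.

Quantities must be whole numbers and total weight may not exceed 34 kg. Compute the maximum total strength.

68

2×G, 3×N, and 2×J: weight 31 ≤ 34, strength 2·11 + 3·10 + 2·8 = 68.
1×H, 2×G, 3×N, and 1×J: weight 33 ≤ 34, strength 1·7 + 2·11 + 3·10 + 1·8 = 67.
Best is 68.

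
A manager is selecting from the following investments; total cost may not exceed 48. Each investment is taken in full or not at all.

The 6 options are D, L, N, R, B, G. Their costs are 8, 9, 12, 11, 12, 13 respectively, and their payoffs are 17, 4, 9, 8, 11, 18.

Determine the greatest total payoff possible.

55

Take D, N, B, and G: cost 8 + 12 + 12 + 13 = 45 ≤ 48, payoff 17 + 9 + 11 + 18 = 55.
No other feasible combination does better.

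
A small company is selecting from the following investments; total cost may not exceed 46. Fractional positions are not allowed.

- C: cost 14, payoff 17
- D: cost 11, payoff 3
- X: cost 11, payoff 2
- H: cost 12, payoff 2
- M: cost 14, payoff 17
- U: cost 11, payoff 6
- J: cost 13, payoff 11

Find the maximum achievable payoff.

Allowing fractional choices, the relaxed optimum would be about 47.7, but investments are indivisible.
C + M + U: cost 14 + 14 + 11 = 39 ≤ 46, payoff 17 + 17 + 6 = 40.
C + M + J: cost 14 + 14 + 13 = 41 ≤ 46, payoff 17 + 17 + 11 = 45.
Best is C, M, and J with total payoff 45.

45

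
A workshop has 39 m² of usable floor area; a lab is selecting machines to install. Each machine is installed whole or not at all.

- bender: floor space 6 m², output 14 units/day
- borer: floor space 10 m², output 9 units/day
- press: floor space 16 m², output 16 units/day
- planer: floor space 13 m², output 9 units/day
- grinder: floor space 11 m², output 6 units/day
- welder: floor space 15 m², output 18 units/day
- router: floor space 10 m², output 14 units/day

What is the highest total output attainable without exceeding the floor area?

48

This is a 0-1 knapsack instance.
bender + borer + planer + router: floor space 6 + 10 + 13 + 10 = 39 ≤ 39, output 14 + 9 + 9 + 14 = 46.
bender + press + welder: floor space 6 + 16 + 15 = 37 ≤ 39, output 14 + 16 + 18 = 48.
bender + welder + router: floor space 6 + 15 + 10 = 31 ≤ 39, output 14 + 18 + 14 = 46.
Best is bender, press, and welder with total output 48.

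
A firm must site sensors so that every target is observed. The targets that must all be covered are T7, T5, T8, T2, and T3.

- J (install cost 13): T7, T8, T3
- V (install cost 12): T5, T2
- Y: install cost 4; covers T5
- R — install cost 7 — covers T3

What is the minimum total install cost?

This is a weighted set-cover instance.
The greedy cost-per-new-target heuristic would pick Y, J, and V for 29, but a cheaper cover exists.
Choose J and V: together they cover T7, T5, T8, T2, T3 — every target.
Total install cost: 13 + 12 = 25.
No cover costs less than 25.

25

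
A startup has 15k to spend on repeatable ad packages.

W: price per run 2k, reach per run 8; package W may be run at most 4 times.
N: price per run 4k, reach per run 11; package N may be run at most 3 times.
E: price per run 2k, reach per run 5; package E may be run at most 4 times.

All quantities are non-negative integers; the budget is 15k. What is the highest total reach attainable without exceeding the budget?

This is a bounded integer knapsack.
W has the best ratio (8/2); taking only W gives at most 4×8 = 32 (stopped by the supply cap of 4).
Mixing does better — 4×W, 1×N, and 1×E: price 14 ≤ 15, reach 4·8 + 1·11 + 1·5 = 48.

48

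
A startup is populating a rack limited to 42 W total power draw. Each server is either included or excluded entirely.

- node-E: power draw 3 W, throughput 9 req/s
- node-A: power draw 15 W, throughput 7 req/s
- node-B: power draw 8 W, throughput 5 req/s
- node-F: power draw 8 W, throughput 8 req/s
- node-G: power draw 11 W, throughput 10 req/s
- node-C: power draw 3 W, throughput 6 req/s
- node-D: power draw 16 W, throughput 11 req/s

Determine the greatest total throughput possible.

44

Treat it as a binary knapsack problem.
Allowing fractional choices, the relaxed optimum would be about 44.6, but servers are indivisible.
node-E + node-A + node-F + node-G + node-C: power draw 3 + 15 + 8 + 11 + 3 = 40 ≤ 42, throughput 9 + 7 + 8 + 10 + 6 = 40.
node-E + node-B + node-G + node-C + node-D: power draw 3 + 8 + 11 + 3 + 16 = 41 ≤ 42, throughput 9 + 5 + 10 + 6 + 11 = 41.
node-E + node-F + node-G + node-C + node-D: power draw 3 + 8 + 11 + 3 + 16 = 41 ≤ 42, throughput 9 + 8 + 10 + 6 + 11 = 44.
Best is node-E, node-F, node-G, node-C, and node-D with total throughput 44.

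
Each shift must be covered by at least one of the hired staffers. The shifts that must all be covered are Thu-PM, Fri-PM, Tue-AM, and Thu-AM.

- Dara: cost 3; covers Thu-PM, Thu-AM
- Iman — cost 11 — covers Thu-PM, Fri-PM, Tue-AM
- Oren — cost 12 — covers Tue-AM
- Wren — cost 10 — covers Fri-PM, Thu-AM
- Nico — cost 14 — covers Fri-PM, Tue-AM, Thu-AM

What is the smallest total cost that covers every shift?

14

Choose Dara and Iman: together they cover Thu-PM, Fri-PM, Tue-AM, Thu-AM — every shift.
Total cost: 3 + 11 = 14.
No cover costs less than 14.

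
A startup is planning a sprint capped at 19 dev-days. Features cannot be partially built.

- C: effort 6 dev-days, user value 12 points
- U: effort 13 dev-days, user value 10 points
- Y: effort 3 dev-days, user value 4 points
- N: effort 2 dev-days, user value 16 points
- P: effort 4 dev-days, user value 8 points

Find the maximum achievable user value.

Allowing fractional choices, the relaxed optimum would be about 43.1, but features are indivisible.
C + Y + N + P: effort 6 + 3 + 2 + 4 = 15 ≤ 19, user value 12 + 4 + 16 + 8 = 40.
C + N + P: effort 6 + 2 + 4 = 12 ≤ 19, user value 12 + 16 + 8 = 36.
Best is C, Y, N, and P with total user value 40.

40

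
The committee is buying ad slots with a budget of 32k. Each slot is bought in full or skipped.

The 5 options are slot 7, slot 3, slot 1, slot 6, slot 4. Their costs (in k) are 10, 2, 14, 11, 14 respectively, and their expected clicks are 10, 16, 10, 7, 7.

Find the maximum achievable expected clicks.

36

slot 7 + slot 3 + slot 1: cost 10 + 2 + 14 = 26 ≤ 32, expected clicks 10 + 16 + 10 = 36.
slot 7 + slot 3 + slot 4: cost 10 + 2 + 14 = 26 ≤ 32, expected clicks 10 + 16 + 7 = 33.
slot 7 + slot 3 + slot 6: cost 10 + 2 + 11 = 23 ≤ 32, expected clicks 10 + 16 + 7 = 33.
Best is slot 7, slot 3, and slot 1 with total expected clicks 36.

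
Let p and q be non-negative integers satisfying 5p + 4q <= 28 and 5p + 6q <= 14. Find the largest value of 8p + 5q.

The continuous relaxation peaks at (2.8, 0) with value 22.40; rounding to a feasible lattice point costs some objective.
(p,q)=(2,0): 5·2+4·0=10≤28, 5·2+6·0=10≤14, objective 16.
(p,q)=(1,1): 5·1+4·1=9≤28, 5·1+6·1=11≤14, objective 13.
Maximum is 16 at (p,q)=(2,0).

16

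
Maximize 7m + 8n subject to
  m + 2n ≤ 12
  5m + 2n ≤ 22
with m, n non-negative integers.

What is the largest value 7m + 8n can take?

Relaxing integrality, the LP optimum is 55.50 at (m,n) = (2.5, 4.75), which is not an integer point.
(m,n)=(2,5): 1·2+2·5=12≤12, 5·2+2·5=20≤22, objective 54.
(m,n)=(1,5): 1·1+2·5=11≤12, 5·1+2·5=15≤22, objective 47.
(m,n)=(2,4): 1·2+2·4=10≤12, 5·2+2·4=18≤22, objective 46.
The best lattice point is (2,5), giving 54.

54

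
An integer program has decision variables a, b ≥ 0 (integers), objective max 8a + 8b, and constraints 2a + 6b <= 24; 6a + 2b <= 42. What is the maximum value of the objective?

64

Relaxing integrality, the LP optimum is 66.00 at (a,b) = (6.38, 1.88), which is not an integer point.
(a,b)=(6,2): 2·6+6·2=24≤24, 6·6+2·2=40≤42, objective 64.
(a,b)=(6,1): 2·6+6·1=18≤24, 6·6+2·1=38≤42, objective 56.
(a,b)=(7,0): 2·7+6·0=14≤24, 6·7+2·0=42≤42, objective 56.
Maximum is 64 at (a,b)=(6,2).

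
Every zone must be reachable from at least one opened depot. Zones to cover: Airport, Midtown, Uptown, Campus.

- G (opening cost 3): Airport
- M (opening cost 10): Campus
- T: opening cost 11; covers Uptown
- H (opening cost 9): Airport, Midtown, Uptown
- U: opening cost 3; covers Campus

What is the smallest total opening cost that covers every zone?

12

The greedy cost-per-new-zone heuristic would pick G, U, and H for 15, but a cheaper cover exists.
Choose H and U: together they cover Airport, Midtown, Uptown, Campus — every zone.
Total opening cost: 9 + 3 = 12.
No cover costs less than 12.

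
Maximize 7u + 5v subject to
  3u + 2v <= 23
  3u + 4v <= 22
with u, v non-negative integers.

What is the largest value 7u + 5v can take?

(u,v)=(7,0): 3·7+2·0=21≤23, 3·7+4·0=21≤22, objective 49.
(u,v)=(6,1): 3·6+2·1=20≤23, 3·6+4·1=22≤22, objective 47.
No feasible integer point exceeds 49.

49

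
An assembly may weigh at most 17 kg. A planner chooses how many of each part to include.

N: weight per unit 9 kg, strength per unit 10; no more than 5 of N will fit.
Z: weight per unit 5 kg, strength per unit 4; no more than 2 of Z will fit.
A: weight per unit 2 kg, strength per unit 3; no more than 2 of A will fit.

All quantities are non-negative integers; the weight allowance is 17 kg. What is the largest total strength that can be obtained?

A has the best ratio (3/2); taking only A gives at most 2×3 = 6 (stopped by the supply cap of 2).
Mixing does better — 1×N, 1×Z, and 1×A: weight 16 ≤ 17, strength 1·10 + 1·4 + 1·3 = 17.

17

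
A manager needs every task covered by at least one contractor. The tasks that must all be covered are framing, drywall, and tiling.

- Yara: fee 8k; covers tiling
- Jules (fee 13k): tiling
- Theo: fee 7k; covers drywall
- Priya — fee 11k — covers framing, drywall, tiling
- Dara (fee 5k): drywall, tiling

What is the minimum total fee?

The greedy cost-per-new-task heuristic would pick Dara and Priya for 16, but a cheaper cover exists.
Priya alone covers framing, drywall, tiling — every task.
Total fee: 11.
No cover costs less than 11.

11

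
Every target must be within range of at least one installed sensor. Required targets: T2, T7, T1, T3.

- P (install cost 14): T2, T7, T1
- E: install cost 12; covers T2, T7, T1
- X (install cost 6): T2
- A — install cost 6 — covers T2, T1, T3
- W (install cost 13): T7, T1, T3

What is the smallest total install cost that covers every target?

Choose E and A: together they cover T2, T7, T1, T3 — every target.
Total install cost: 12 + 6 = 18.
No cover costs less than 18.

18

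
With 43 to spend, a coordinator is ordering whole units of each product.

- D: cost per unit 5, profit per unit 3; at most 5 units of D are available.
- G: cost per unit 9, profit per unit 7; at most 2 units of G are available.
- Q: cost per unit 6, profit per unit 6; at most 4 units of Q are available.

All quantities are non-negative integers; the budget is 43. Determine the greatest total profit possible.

Q has the best ratio (6/6); taking only Q gives at most 4×6 = 24 (stopped by the supply cap of 4).
Mixing does better — 2×G and 4×Q: cost 42 ≤ 43, profit 2·7 + 4·6 = 38.

38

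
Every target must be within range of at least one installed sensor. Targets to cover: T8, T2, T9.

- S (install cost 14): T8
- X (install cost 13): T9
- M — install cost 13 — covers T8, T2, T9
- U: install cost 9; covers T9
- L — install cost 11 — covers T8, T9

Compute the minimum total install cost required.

13

M alone covers T8, T2, T9 — every target.
Total install cost: 13.
No cover costs less than 13.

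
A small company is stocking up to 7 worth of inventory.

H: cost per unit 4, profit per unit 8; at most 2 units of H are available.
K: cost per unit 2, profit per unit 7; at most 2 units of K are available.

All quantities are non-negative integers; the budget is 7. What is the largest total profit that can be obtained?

15

This is a bounded integer knapsack.
2×K: cost 4 ≤ 7, profit 2·7 = 14.
1×H and 1×K: cost 6 ≤ 7, profit 1·8 + 1·7 = 15.
Best is 15.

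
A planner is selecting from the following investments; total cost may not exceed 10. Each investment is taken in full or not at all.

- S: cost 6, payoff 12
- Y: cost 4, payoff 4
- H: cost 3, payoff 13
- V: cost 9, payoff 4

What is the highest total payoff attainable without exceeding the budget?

25

This is a 0-1 knapsack instance.
Take S and H: cost 6 + 3 = 9 ≤ 10, payoff 12 + 13 = 25.
No other feasible combination does better.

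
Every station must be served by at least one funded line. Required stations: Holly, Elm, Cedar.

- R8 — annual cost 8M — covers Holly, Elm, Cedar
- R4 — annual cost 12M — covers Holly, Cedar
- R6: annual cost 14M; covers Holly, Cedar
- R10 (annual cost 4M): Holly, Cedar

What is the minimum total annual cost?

R8 alone covers Holly, Elm, Cedar — every station.
Total annual cost: 8.

8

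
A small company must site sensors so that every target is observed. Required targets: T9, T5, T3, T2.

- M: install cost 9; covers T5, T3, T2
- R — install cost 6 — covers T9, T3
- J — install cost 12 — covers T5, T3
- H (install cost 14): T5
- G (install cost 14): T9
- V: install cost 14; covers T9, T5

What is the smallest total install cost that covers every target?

Choose M and R: together they cover T9, T5, T3, T2 — every target.
Total install cost: 9 + 6 = 15.
No cover costs less than 15.

15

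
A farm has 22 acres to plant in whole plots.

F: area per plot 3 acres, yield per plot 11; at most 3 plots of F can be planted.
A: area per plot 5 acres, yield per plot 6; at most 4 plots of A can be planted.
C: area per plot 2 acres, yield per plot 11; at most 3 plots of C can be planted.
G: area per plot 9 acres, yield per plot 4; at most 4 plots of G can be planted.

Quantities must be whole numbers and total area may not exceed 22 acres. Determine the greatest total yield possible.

Take 3×F, 1×A, and 3×C: area 20 ≤ 22, yield 3·11 + 1·6 + 3·11 = 72.
C has the best ratio (11/2) and is taken to its limit of 3; remaining capacity is filled optimally with the others.

72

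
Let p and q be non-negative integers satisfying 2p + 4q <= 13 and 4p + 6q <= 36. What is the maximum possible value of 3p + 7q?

21

(p,q)=(0,3): 2·0+4·3=12≤13, 4·0+6·3=18≤36, objective 21.
(p,q)=(1,2): 2·1+4·2=10≤13, 4·1+6·2=16≤36, objective 17.
No feasible integer point exceeds 21.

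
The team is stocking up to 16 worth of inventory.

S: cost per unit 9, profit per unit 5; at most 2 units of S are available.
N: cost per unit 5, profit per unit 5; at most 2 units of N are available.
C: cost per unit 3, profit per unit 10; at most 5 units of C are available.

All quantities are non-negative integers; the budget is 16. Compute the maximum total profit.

5×C: cost 15 ≤ 16, profit 5·10 = 50.
4×C: cost 12 ≤ 16, profit 4·10 = 40.
Best is 50.

50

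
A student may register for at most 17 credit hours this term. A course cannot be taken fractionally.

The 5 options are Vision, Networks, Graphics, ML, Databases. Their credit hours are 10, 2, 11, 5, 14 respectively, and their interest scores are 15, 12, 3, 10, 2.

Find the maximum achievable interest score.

37

Treat it as a binary knapsack problem.
Vision + Networks + ML: credit hours 10 + 2 + 5 = 17 ≤ 17, interest score 15 + 12 + 10 = 37.
Vision + Networks: credit hours 10 + 2 = 12 ≤ 17, interest score 15 + 12 = 27.
Best is Vision, Networks, and ML with total interest score 37.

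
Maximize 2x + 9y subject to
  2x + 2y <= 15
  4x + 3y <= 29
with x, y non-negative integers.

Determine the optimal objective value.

Relaxing integrality, the LP optimum is 67.50 at (x,y) = (0, 7.5), which is not an integer point.
(x,y)=(0,7) is feasible, giving 63.
(x,y)=(1,6) is feasible, giving 56.
(x,y)=(0,6) is feasible, giving 54.
Maximum is 63 at (x,y)=(0,7).

63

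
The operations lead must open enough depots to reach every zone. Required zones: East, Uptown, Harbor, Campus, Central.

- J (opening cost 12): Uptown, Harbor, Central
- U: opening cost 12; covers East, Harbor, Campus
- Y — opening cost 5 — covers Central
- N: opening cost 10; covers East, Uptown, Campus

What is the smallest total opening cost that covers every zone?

The greedy cost-per-new-zone heuristic would pick N, Y, and J for 27, but a cheaper cover exists.
Choose J and N: together they cover East, Uptown, Harbor, Campus, Central — every zone.
Total opening cost: 12 + 10 = 22.
No cover costs less than 22.

22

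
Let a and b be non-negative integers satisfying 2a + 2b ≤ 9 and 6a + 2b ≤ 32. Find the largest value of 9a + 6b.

36

Relaxing integrality, the LP optimum is 40.50 at (a,b) = (4.5, 0), which is not an integer point.
(a,b)=(4,0) is feasible, giving 36.
(a,b)=(3,1) is feasible, giving 33.
(a,b)=(3,0) is feasible, giving 27.
No feasible integer point exceeds 36.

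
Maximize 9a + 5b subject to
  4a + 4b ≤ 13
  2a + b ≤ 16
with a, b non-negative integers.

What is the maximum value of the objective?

The continuous relaxation peaks at (3.25, 0) with value 29.25; rounding to a feasible lattice point costs some objective.
(a,b)=(3,0): 4·3+4·0=12≤13, 2·3+1·0=6≤16, objective 27.
(a,b)=(2,1): 4·2+4·1=12≤13, 2·2+1·1=5≤16, objective 23.
(a,b)=(2,0): 4·2+4·0=8≤13, 2·2+1·0=4≤16, objective 18.
No feasible integer point exceeds 27.

27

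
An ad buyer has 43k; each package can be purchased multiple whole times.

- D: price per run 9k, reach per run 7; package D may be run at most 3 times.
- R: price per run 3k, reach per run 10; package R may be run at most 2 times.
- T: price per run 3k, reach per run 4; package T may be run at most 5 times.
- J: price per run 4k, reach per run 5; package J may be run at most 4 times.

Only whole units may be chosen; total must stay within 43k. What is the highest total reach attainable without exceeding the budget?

63

1×D, 2×R, 4×T, and 4×J: price 43 ≤ 43, reach 1·7 + 2·10 + 4·4 + 4·5 = 63.
1×D, 2×R, 5×T, and 3×J: price 42 ≤ 43, reach 1·7 + 2·10 + 5·4 + 3·5 = 62.
Best is 63.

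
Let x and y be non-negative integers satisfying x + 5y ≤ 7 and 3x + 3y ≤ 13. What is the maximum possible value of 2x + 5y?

(x,y)=(2,1): 1·2+5·1=7≤7, 3·2+3·1=9≤13, objective 9.
(x,y)=(4,0): 1·4+5·0=4≤7, 3·4+3·0=12≤13, objective 8.
(x,y)=(1,1): 1·1+5·1=6≤7, 3·1+3·1=6≤13, objective 7.
The best lattice point is (2,1), giving 9.

9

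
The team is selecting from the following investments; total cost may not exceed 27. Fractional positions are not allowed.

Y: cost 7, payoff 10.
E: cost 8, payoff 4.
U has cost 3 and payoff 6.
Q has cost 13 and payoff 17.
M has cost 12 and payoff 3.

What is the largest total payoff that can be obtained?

Allowing fractional choices, the relaxed optimum would be about 35.0, but investments are indivisible.
Y + U + Q: cost 7 + 3 + 13 = 23 ≤ 27, payoff 10 + 6 + 17 = 33.
Y + Q: cost 7 + 13 = 20 ≤ 27, payoff 10 + 17 = 27.
Best is Y, U, and Q with total payoff 33.

33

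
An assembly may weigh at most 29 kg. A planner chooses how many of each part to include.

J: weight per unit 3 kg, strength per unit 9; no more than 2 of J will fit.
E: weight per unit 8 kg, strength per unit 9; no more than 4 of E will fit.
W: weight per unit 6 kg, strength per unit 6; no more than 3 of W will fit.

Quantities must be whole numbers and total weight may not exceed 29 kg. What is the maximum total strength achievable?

This is a bounded integer knapsack.
J has the best ratio (9/3); taking only J gives at most 2×9 = 18 (stopped by the supply cap of 2).
Mixing does better — 2×J, 2×E, and 1×W: weight 28 ≤ 29, strength 2·9 + 2·9 + 1·6 = 42.

42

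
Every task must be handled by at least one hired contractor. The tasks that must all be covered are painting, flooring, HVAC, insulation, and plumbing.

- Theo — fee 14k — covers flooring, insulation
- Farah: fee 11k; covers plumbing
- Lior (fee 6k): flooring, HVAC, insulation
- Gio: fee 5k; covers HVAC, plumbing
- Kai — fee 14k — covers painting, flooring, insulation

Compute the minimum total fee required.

19

The greedy cost-per-new-task heuristic would pick Lior, Gio, and Kai for 25, but a cheaper cover exists.
Choose Gio and Kai: together they cover painting, flooring, HVAC, insulation, plumbing — every task.
Total fee: 5 + 14 = 19.
No cover costs less than 19.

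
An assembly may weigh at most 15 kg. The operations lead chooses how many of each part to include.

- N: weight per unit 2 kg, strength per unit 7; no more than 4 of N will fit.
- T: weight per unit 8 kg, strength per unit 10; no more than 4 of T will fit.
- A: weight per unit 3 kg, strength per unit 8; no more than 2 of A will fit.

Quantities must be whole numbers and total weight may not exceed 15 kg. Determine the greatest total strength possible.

This is a bounded integer knapsack.
3×N and 2×A: weight 12 ≤ 15, strength 3·7 + 2·8 = 37.
4×N and 2×A: weight 14 ≤ 15, strength 4·7 + 2·8 = 44.
Best is 44.

44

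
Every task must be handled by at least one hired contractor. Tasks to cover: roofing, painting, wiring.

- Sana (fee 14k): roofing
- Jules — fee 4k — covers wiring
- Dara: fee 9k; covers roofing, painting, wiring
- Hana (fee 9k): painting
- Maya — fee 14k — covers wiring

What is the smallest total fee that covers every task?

Dara alone covers roofing, painting, wiring — every task.
Total fee: 9.
No cover costs less than 9.

9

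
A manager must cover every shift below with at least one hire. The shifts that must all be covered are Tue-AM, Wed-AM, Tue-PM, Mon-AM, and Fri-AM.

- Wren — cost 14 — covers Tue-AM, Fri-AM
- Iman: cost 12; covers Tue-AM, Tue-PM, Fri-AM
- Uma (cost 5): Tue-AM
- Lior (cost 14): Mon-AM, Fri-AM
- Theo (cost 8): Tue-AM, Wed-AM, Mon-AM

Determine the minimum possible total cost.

This is an integer covering problem.
Choose Iman and Theo: together they cover Tue-AM, Wed-AM, Tue-PM, Mon-AM, Fri-AM — every shift.
Total cost: 12 + 8 = 20.
No cover costs less than 20.

20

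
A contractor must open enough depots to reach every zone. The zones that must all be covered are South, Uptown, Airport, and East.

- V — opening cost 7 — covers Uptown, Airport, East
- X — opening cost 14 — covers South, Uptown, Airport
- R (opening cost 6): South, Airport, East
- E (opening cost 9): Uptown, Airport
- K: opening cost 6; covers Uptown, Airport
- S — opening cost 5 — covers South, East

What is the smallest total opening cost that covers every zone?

This is an integer covering problem.
The greedy cost-per-new-zone heuristic would pick R and K for 12, but a cheaper cover exists.
Choose K and S: together they cover South, Uptown, Airport, East — every zone.
Total opening cost: 6 + 5 = 11.
No cover costs less than 11.

11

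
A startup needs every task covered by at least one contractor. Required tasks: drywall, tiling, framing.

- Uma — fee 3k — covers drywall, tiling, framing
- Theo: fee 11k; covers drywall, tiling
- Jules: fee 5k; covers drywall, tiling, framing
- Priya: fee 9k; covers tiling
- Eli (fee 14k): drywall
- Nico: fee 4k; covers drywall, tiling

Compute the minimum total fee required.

3

Uma alone covers drywall, tiling, framing — every task.
Total fee: 3.
No cover costs less than 3.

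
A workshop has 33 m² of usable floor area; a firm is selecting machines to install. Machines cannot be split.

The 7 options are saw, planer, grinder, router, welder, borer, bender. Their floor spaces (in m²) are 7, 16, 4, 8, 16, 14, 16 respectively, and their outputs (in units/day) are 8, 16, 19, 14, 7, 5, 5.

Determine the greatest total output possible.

Allowing fractional choices, the relaxed optimum would be about 55.0, but machines are indivisible.
saw + grinder + router + borer: floor space 7 + 4 + 8 + 14 = 33 ≤ 33, output 8 + 19 + 14 + 5 = 46.
planer + grinder + router: floor space 16 + 4 + 8 = 28 ≤ 33, output 16 + 19 + 14 = 49.
Best is planer, grinder, and router with total output 49.

49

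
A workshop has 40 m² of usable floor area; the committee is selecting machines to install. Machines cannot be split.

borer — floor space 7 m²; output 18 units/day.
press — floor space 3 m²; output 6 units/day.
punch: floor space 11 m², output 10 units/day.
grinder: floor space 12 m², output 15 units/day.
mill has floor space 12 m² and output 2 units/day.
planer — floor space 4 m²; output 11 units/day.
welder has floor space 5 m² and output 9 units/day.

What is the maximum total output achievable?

63

Take borer, punch, grinder, planer, and welder: floor space 7 + 11 + 12 + 4 + 5 = 39 ≤ 40, output 18 + 10 + 15 + 11 + 9 = 63.
No other feasible combination does better.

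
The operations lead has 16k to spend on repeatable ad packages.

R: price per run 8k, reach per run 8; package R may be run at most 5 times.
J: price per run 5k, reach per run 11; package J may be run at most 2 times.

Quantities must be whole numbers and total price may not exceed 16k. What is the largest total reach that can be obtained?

2×J: price 10 ≤ 16, reach 2·11 = 22.
1×R and 1×J: price 13 ≤ 16, reach 1·8 + 1·11 = 19.
Best is 22.

22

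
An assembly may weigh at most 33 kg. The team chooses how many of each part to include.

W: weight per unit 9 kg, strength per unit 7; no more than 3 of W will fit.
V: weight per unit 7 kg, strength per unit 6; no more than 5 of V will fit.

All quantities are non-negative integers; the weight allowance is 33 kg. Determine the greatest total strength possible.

2×W and 2×V: weight 32 ≤ 33, strength 2·7 + 2·6 = 26.
1×W and 3×V: weight 30 ≤ 33, strength 1·7 + 3·6 = 25.
Best is 26.

26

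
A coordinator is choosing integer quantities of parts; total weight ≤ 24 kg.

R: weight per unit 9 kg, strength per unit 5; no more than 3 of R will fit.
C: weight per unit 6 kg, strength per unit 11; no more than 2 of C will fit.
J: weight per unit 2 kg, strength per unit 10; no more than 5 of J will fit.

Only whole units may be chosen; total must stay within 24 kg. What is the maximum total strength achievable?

Take 2×C and 5×J: weight 22 ≤ 24, strength 2·11 + 5·10 = 72.
J has the best ratio (10/2) and is taken to its limit of 5; remaining capacity is filled optimally with the others.

72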